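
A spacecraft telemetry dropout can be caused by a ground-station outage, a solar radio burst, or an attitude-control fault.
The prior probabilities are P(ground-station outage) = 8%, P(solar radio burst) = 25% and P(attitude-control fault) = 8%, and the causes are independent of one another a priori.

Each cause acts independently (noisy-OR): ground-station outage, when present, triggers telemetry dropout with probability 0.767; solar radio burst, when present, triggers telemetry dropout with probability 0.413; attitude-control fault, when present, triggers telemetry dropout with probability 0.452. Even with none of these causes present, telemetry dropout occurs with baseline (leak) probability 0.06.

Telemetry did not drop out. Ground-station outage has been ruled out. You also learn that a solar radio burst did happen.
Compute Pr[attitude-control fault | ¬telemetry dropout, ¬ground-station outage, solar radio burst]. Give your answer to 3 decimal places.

Under noisy-OR, P(telemetry dropout | causes) = 1 − (1−0.06)·∏(1−qᵢ) over the active causes.
For the numerator, keep only attitude-control fault=true terms: 0.302375*0.08 = 0.024190
The normalizing constant is 0.55178*0.92 + 0.302375*0.08 = 0.531828
Posterior = 0.024190 / 0.531828 ≈ 0.045

Pr[attitude-control fault | ¬telemetry dropout, ¬ground-station outage, solar radio burst] ≈ 0.045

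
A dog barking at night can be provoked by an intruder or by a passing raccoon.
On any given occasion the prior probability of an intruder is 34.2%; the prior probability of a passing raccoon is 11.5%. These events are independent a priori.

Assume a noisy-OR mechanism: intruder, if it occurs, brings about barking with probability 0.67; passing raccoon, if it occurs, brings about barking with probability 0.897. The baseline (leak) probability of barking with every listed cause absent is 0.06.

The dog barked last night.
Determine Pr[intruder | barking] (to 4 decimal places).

Pr[intruder | barking] ≈ 0.7050

Under noisy-OR, P(barking | causes) = 1 − (1−0.06)·∏(1−qᵢ) over the active causes.
P(barking) = 0.06*0.658*0.885 + 0.90318*0.658*0.115 + 0.6898*0.342*0.885 + 0.968049*0.342*0.115 = 0.034940 + 0.068344 + 0.208782 + 0.038073 = 0.350139
The intruder-present share is 0.208782 + 0.038073 = 0.246855.
P(intruder | barking) = 0.246855 / 0.350139 ≈ 0.7050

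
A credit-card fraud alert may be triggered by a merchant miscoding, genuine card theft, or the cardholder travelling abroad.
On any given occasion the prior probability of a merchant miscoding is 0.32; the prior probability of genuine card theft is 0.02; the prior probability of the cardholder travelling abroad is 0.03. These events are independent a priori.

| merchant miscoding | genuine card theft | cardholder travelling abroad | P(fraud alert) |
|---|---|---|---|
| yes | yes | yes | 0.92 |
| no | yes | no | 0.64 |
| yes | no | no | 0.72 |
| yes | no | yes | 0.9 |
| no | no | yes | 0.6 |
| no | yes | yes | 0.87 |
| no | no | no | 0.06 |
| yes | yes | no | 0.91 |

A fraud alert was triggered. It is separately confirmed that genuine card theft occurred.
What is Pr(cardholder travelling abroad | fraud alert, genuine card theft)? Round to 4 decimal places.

Weight on cardholder travelling abroad=true, given the evidence: 0.017748 + 0.008832 = 0.026580
Denominator P(fraud alert | genuine card theft): 0.64×0.68×0.97 + 0.87×0.68×0.03 + 0.91×0.32×0.97 + 0.92×0.32×0.03 = 0.731188
P(cardholder travelling abroad | fraud alert, genuine card theft) = 0.026580/0.731188 ≈ 0.0364

Pr(cardholder travelling abroad | fraud alert, genuine card theft) ≈ 0.0364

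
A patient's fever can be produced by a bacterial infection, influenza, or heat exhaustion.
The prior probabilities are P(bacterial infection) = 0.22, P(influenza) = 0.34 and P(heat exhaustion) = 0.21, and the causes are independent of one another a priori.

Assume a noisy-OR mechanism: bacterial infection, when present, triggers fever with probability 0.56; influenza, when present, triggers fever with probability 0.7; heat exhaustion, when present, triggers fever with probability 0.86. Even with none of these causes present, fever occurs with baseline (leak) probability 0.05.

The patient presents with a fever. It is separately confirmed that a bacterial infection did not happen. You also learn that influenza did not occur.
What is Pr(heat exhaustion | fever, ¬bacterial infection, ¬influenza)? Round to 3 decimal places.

Under noisy-OR, P(fever | causes) = 1 − (1−0.05)·∏(1−qᵢ) over the active causes.
P(fever | ¬bacterial infection, ¬influenza) = 0.05*0.79 + 0.867*0.21 = 0.039500 + 0.182070 = 0.221570
Of this, 0.182070 comes from 0.867*0.21 (the heat exhaustion=true cases).
Hence the posterior is 0.182070/0.221570 ≈ 0.822.

Pr(heat exhaustion | fever, ¬bacterial infection, ¬influenza) ≈ 0.822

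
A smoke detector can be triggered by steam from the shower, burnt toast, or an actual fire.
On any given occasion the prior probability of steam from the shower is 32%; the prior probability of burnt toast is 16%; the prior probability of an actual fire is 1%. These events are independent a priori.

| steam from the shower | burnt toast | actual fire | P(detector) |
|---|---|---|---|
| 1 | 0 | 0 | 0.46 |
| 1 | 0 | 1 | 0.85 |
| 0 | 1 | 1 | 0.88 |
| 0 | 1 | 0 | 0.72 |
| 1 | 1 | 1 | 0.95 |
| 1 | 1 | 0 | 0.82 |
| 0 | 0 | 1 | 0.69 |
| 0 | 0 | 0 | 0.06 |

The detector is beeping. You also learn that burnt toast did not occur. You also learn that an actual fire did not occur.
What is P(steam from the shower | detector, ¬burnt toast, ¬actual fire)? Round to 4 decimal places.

P(steam from the shower | detector, ¬burnt toast, ¬actual fire) ≈ 0.7830

Enumerate both values of steam from the shower and weight by the priors:
  P(detector | ¬burnt toast, ¬actual fire) = 0.06*0.68 + 0.46*0.32
        = 0.040800 + 0.147200 = 0.188000
The terms with steam from the shower present sum to 0.147200, so
  P(steam from the shower | detector, ¬burnt toast, ¬actual fire) = 0.147200 / 0.188000 ≈ 0.7830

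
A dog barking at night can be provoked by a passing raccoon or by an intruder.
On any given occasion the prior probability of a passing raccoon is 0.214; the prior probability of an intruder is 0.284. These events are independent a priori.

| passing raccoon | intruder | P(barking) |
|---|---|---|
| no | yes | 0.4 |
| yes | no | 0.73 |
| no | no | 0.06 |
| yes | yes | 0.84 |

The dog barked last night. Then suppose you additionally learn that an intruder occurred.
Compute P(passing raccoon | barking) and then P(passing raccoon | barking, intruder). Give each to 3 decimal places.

P(passing raccoon | barking) ≈ 0.570; P(passing raccoon | barking, intruder) ≈ 0.364

Enumerate the 4 (passing raccoon, intruder) configurations and weight by the priors:
  P(barking) = 0.06·0.786·0.716 + 0.4·0.786·0.284 + 0.73·0.214·0.716 + 0.84·0.214·0.284
        = 0.033767 + 0.089290 + 0.111854 + 0.051052 = 0.285963
Configurations with passing raccoon contribute 0.162906, so
  P(passing raccoon | barking) = 0.162906 / 0.285963 ≈ 0.570

Now condition on the additional information:
P(barking | intruder) = 0.4*0.786 + 0.84*0.214 = 0.314400 + 0.179760 = 0.494160
Restricting to configurations with passing raccoon present: 0.84*0.214 = 0.179760.
Hence the posterior is 0.179760/0.494160 ≈ 0.364.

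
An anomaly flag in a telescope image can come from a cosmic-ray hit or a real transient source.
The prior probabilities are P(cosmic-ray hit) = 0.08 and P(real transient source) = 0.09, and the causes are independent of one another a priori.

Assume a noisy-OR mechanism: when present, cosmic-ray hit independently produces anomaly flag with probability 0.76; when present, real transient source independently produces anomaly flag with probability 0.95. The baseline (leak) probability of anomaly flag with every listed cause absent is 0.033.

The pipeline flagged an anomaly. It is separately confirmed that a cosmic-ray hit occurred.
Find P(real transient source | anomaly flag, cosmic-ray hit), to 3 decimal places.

P(real transient source | anomaly flag, cosmic-ray hit) ≈ 0.113

Under noisy-OR, P(anomaly flag | causes) = 1 − (1−0.033)·∏(1−qᵢ) over the active causes.
P(anomaly flag | cosmic-ray hit) = 0.76792·0.91 + 0.988396·0.09 = 0.698807 + 0.088956 = 0.787763
Restricting to configurations with real transient source present: 0.988396·0.09 = 0.088956.
P(real transient source | anomaly flag, cosmic-ray hit) = 0.088956 / 0.787763 ≈ 0.113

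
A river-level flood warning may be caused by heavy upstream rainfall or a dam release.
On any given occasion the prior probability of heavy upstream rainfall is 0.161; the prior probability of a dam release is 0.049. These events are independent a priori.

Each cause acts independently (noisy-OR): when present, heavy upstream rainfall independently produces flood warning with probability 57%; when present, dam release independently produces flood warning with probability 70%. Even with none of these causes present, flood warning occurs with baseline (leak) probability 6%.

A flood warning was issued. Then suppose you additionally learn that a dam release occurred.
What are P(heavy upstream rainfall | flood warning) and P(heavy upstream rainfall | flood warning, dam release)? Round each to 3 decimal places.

P(heavy upstream rainfall | flood warning) ≈ 0.559; P(heavy upstream rainfall | flood warning, dam release) ≈ 0.190

Under noisy-OR, P(flood warning | causes) = 1 − (1−0.06)·∏(1−qᵢ) over the active causes.
For the numerator, keep only heavy upstream rainfall=true terms: 0.091224 + 0.006932 = 0.098156
Denominator P(flood warning): 0.06*0.839*0.951 + 0.718*0.839*0.049 + 0.5958*0.161*0.951 + 0.87874*0.161*0.049 = 0.175547
P(heavy upstream rainfall | flood warning) = 0.098156/0.175547 ≈ 0.559

Now condition on the additional information:
Sum P(flood warning|·) weighted by the priors over both values of heavy upstream rainfall:
  P(flood warning | dam release) = 0.718×0.839 + 0.87874×0.161
        = 0.602402 + 0.141477 = 0.743879
The terms with heavy upstream rainfall present sum to 0.141477, so
  P(heavy upstream rainfall | flood warning, dam release) = 0.141477 / 0.743879 ≈ 0.190
— dam release explains away the evidence for heavy upstream rainfall.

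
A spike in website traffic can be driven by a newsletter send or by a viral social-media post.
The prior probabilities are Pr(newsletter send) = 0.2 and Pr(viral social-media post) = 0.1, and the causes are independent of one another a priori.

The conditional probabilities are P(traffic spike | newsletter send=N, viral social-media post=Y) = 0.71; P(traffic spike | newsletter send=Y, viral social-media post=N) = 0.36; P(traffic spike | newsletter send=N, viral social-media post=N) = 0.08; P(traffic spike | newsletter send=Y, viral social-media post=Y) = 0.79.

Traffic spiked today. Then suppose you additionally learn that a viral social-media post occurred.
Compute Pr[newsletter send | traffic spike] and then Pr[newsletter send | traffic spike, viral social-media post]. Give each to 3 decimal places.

P(traffic spike) = 0.08×0.8×0.9 + 0.71×0.8×0.1 + 0.36×0.2×0.9 + 0.79×0.2×0.1 = 0.057600 + 0.056800 + 0.064800 + 0.015800 = 0.195000
Restricting to configurations with newsletter send present: 0.064800 + 0.015800 = 0.080600.
So P(newsletter send | traffic spike) = 0.080600/0.195000 ≈ 0.413.

Now also conditioning on viral social-media post=true:
P(traffic spike | viral social-media post) = 0.71×0.8 + 0.79×0.2 = 0.568000 + 0.158000 = 0.726000
Restricting to configurations with newsletter send present: 0.79×0.2 = 0.158000.
P(newsletter send | traffic spike, viral social-media post) = 0.158000 / 0.726000 ≈ 0.218

Pr[newsletter send | traffic spike] ≈ 0.413; Pr[newsletter send | traffic spike, viral social-media post] ≈ 0.218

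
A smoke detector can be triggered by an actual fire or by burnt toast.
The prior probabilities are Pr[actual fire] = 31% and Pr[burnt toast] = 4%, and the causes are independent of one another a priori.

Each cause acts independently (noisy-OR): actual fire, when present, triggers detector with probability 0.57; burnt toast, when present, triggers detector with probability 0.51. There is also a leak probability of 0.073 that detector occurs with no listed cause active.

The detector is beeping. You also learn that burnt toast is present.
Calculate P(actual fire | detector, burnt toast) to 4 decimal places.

P(actual fire | detector, burnt toast) ≈ 0.3985

Under noisy-OR, P(detector | causes) = 1 − (1−0.073)·∏(1−qᵢ) over the active causes.
For the numerator, keep only actual fire=true terms: 0.804681*0.31 = 0.249451
Normalizer over all consistent configurations: 0.54577*0.69 + 0.804681*0.31 = 0.626032
Posterior = 0.249451 / 0.626032 ≈ 0.3985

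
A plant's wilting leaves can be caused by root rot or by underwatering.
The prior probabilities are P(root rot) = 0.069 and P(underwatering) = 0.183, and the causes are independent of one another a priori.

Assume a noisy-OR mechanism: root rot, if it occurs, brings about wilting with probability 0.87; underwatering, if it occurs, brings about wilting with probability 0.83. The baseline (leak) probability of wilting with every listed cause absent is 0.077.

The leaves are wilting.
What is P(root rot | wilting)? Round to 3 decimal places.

P(root rot | wilting) ≈ 0.235

Under noisy-OR, P(wilting | causes) = 1 − (1−0.077)·∏(1−qᵢ) over the active causes.
Numerator (weight on configurations with root rot): 0.049609 + 0.012369 = 0.061978
The normalizing constant is 0.077·0.931·0.817 + 0.84309·0.931·0.183 + 0.88001·0.069·0.817 + 0.979602·0.069·0.183 = 0.264186
P(root rot | wilting) = 0.061978/0.264186 ≈ 0.235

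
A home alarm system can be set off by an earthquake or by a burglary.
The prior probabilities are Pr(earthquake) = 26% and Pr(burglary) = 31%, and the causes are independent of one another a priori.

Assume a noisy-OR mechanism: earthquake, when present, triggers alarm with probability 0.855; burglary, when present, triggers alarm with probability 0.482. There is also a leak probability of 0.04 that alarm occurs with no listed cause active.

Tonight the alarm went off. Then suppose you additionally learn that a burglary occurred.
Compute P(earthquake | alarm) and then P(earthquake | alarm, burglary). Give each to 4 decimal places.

Under noisy-OR, P(alarm | causes) = 1 − (1−0.04)·∏(1−qᵢ) over the active causes.
P(alarm) = 0.04*0.74*0.69 + 0.50272*0.74*0.31 + 0.8608*0.26*0.69 + 0.927894*0.26*0.31 = 0.020424 + 0.115324 + 0.154428 + 0.074788 = 0.364964
Of this, 0.229216 comes from 0.154428 + 0.074788 (the earthquake=true cases).
So P(earthquake | alarm) = 0.229216/0.364964 ≈ 0.6281.

With the extra evidence:
By total probability over both values of earthquake:
  P(alarm | burglary) = 0.50272·0.74 + 0.927894·0.26
        = 0.372013 + 0.241252 = 0.613265
Configurations with earthquake contribute 0.241252, so
  P(earthquake | alarm, burglary) = 0.241252 / 0.613265 ≈ 0.3934
The drop from 0.6281 to 0.3934 is the explaining-away (discounting) effect.

P(earthquake | alarm) ≈ 0.6281; P(earthquake | alarm, burglary) ≈ 0.3934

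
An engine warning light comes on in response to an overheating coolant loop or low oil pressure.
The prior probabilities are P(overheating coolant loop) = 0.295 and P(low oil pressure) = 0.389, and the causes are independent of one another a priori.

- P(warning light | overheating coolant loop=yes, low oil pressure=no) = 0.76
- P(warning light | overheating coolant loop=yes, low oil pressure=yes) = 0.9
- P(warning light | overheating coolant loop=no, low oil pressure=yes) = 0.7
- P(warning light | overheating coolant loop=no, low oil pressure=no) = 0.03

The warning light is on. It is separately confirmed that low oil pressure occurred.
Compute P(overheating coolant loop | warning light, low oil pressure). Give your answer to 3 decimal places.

For the numerator, keep only overheating coolant loop=true terms: 0.9·0.295 = 0.265500
Denominator P(warning light | low oil pressure): 0.7·0.705 + 0.9·0.295 = 0.759000
Posterior = 0.265500 / 0.759000 ≈ 0.350

P(overheating coolant loop | warning light, low oil pressure) ≈ 0.350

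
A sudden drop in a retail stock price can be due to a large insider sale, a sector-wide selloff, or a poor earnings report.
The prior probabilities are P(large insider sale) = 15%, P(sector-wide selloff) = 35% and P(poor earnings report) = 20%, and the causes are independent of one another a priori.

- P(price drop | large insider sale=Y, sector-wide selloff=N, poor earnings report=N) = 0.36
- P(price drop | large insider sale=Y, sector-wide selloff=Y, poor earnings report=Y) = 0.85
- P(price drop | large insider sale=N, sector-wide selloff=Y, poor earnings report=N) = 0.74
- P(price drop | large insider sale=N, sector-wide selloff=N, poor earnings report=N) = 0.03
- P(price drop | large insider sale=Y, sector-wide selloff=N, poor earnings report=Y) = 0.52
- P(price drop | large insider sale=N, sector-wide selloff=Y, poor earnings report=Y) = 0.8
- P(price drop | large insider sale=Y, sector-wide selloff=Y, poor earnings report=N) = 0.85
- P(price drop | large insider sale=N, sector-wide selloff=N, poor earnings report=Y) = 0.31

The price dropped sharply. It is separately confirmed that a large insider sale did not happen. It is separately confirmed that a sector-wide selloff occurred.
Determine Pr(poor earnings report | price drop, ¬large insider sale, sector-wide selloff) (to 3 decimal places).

P(price drop | ¬large insider sale, sector-wide selloff) = 0.74×0.8 + 0.8×0.2 = 0.592000 + 0.160000 = 0.752000
Of this, 0.160000 comes from 0.8×0.2 (the poor earnings report=true cases).
Hence the posterior is 0.160000/0.752000 ≈ 0.213.

Pr(poor earnings report | price drop, ¬large insider sale, sector-wide selloff) ≈ 0.213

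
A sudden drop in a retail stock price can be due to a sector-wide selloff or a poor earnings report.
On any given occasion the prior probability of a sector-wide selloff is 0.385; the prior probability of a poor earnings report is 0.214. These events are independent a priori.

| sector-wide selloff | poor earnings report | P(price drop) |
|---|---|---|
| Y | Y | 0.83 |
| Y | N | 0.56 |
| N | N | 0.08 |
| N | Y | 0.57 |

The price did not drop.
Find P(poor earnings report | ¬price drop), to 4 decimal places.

P(poor earnings report | ¬price drop) ≈ 0.1089

For the numerator, keep only poor earnings report=true terms: 0.056592 + 0.014006 = 0.070598
Denominator P(¬price drop): 0.92*0.615*0.786 + 0.43*0.615*0.214 + 0.44*0.385*0.786 + 0.17*0.385*0.214 = 0.648465
P(poor earnings report | ¬price drop) = 0.070598/0.648465 ≈ 0.1089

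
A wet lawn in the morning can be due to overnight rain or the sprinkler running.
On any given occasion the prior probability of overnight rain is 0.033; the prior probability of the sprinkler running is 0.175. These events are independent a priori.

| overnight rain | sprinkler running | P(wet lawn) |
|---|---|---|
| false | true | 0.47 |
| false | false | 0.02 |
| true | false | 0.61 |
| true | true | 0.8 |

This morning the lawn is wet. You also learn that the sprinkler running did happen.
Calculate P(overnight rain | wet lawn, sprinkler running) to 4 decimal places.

Numerator (weight on configurations with overnight rain): 0.8·0.033 = 0.026400
The normalizing constant is 0.47·0.967 + 0.8·0.033 = 0.480890
P(overnight rain | wet lawn, sprinkler running) = 0.026400/0.480890 ≈ 0.0549

P(overnight rain | wet lawn, sprinkler running) ≈ 0.0549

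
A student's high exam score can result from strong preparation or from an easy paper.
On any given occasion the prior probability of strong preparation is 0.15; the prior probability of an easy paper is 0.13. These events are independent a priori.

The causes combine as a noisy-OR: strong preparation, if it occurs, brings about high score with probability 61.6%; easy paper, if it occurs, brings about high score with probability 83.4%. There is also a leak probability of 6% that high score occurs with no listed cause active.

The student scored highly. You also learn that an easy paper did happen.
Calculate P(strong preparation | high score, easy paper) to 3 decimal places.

P(strong preparation | high score, easy paper) ≈ 0.164

Under noisy-OR, P(high score | causes) = 1 − (1−0.06)·∏(1−qᵢ) over the active causes.
P(high score | easy paper) = 0.84396*0.85 + 0.940081*0.15 = 0.717366 + 0.141012 = 0.858378
Of this, 0.141012 comes from 0.940081*0.15 (the strong preparation=true cases).
So P(strong preparation | high score, easy paper) = 0.141012/0.858378 ≈ 0.164.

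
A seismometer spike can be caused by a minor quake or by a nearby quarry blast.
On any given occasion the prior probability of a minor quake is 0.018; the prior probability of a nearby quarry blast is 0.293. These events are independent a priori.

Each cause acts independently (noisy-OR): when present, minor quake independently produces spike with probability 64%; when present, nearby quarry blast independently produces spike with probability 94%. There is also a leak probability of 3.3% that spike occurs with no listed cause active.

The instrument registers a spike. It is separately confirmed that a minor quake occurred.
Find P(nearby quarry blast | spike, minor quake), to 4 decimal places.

P(nearby quarry blast | spike, minor quake) ≈ 0.3837

Under noisy-OR, P(spike | causes) = 1 − (1−0.033)·∏(1−qᵢ) over the active causes.
Sum P(spike|·) weighted by the priors over both values of nearby quarry blast:
  P(spike | minor quake) = 0.65188*0.707 + 0.979113*0.293
        = 0.460879 + 0.286880 = 0.747759
The terms with nearby quarry blast present sum to 0.286880, so
  P(nearby quarry blast | spike, minor quake) = 0.286880 / 0.747759 ≈ 0.3837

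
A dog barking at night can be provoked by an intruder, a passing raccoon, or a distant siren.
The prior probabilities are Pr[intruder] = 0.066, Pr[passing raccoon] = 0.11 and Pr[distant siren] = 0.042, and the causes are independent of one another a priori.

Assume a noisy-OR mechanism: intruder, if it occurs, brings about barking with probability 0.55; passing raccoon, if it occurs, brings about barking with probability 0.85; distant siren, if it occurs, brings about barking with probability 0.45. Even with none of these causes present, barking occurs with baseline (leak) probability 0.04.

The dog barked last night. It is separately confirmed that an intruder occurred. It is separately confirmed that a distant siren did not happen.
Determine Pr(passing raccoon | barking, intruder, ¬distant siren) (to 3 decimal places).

Pr(passing raccoon | barking, intruder, ¬distant siren) ≈ 0.169

Under noisy-OR, P(barking | causes) = 1 − (1−0.04)·∏(1−qᵢ) over the active causes.
Weight on passing raccoon=true, given the evidence: 0.9352·0.11 = 0.102872
The normalizing constant is 0.568·0.89 + 0.9352·0.11 = 0.608392
P(passing raccoon | barking, intruder, ¬distant siren) = 0.102872/0.608392 ≈ 0.169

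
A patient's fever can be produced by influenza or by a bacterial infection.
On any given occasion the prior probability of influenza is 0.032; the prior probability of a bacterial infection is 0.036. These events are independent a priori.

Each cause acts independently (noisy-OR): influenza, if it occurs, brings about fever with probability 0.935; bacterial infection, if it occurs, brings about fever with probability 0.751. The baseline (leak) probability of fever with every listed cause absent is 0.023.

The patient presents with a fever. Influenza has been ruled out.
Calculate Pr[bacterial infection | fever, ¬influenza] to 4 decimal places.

Pr[bacterial infection | fever, ¬influenza] ≈ 0.5513

Under noisy-OR, P(fever | causes) = 1 − (1−0.023)·∏(1−qᵢ) over the active causes.
Numerator (weight on configurations with bacterial infection): 0.756727*0.036 = 0.027242
Denominator P(fever | ¬influenza): 0.023*0.964 + 0.756727*0.036 = 0.049414
Posterior = 0.027242 / 0.049414 ≈ 0.5513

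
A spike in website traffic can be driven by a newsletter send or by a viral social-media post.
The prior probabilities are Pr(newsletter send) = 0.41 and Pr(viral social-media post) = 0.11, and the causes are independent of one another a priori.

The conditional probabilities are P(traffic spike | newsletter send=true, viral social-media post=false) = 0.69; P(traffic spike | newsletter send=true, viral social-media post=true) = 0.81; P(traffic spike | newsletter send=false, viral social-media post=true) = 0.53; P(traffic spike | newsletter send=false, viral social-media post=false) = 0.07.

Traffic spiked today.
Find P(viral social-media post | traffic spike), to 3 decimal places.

By total probability over the 4 (newsletter send, viral social-media post) configurations:
  P(traffic spike) = 0.07*0.59*0.89 + 0.53*0.59*0.11 + 0.69*0.41*0.89 + 0.81*0.41*0.11
        = 0.036757 + 0.034397 + 0.251781 + 0.036531 = 0.359466
Keeping only the viral social-media post-present terms gives 0.070928, so
  P(viral social-media post | traffic spike) = 0.070928 / 0.359466 ≈ 0.197

P(viral social-media post | traffic spike) ≈ 0.197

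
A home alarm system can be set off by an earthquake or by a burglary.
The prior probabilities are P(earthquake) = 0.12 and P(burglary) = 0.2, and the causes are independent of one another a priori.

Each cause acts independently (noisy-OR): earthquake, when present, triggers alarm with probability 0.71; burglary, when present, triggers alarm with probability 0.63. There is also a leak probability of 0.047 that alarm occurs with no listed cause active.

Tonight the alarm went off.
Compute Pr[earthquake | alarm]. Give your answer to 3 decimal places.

Pr[earthquake | alarm] ≈ 0.382

Under noisy-OR, P(alarm | causes) = 1 − (1−0.047)·∏(1−qᵢ) over the active causes.
By total probability over the 4 (earthquake, burglary) configurations:
  P(alarm) = 0.047·0.88·0.8 + 0.64739·0.88·0.2 + 0.72363·0.12·0.8 + 0.897743·0.12·0.2
        = 0.033088 + 0.113941 + 0.069468 + 0.021546 = 0.238043
The terms with earthquake present sum to 0.091014, so
  P(earthquake | alarm) = 0.091014 / 0.238043 ≈ 0.382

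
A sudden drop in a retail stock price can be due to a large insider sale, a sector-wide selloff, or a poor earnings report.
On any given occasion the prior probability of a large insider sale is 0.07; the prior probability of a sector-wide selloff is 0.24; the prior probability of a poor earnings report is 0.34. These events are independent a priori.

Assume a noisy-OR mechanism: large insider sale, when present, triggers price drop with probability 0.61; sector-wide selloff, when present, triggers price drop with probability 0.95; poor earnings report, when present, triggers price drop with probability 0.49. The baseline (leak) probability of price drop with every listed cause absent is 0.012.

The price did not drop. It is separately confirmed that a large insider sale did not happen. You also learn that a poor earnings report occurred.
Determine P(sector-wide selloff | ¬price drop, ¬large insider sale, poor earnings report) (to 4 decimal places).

Under noisy-OR, P(price drop | causes) = 1 − (1−0.012)·∏(1−qᵢ) over the active causes.
P(¬price drop | ¬large insider sale, poor earnings report) = 0.50388*0.76 + 0.025194*0.24 = 0.382949 + 0.006047 = 0.388996
Restricting to configurations with sector-wide selloff present: 0.025194*0.24 = 0.006047.
P(sector-wide selloff | ¬price drop, ¬large insider sale, poor earnings report) = 0.006047 / 0.388996 ≈ 0.0155

P(sector-wide selloff | ¬price drop, ¬large insider sale, poor earnings report) ≈ 0.0155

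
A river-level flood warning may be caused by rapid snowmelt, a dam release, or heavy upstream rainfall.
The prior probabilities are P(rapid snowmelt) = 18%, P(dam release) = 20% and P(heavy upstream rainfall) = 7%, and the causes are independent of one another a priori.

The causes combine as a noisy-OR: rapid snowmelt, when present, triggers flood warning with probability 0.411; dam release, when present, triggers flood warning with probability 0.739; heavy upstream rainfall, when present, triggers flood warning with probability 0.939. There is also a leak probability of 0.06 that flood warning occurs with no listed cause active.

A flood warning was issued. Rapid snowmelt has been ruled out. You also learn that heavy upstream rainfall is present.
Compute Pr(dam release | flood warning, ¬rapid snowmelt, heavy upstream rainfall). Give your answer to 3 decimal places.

Under noisy-OR, P(flood warning | causes) = 1 − (1−0.06)·∏(1−qᵢ) over the active causes.
P(flood warning | ¬rapid snowmelt, heavy upstream rainfall) = 0.94266·0.8 + 0.985034·0.2 = 0.754128 + 0.197007 = 0.951135
Restricting to configurations with dam release present: 0.985034·0.2 = 0.197007.
So P(dam release | flood warning, ¬rapid snowmelt, heavy upstream rainfall) = 0.197007/0.951135 ≈ 0.207.

Pr(dam release | flood warning, ¬rapid snowmelt, heavy upstream rainfall) ≈ 0.207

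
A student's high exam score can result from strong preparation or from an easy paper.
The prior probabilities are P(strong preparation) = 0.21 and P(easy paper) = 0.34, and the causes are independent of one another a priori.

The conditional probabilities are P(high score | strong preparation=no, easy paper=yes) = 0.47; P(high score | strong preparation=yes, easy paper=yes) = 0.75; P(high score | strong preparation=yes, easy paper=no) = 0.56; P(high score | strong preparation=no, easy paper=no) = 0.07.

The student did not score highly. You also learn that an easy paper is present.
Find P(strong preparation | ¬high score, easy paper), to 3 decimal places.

Weight on strong preparation=true, given the evidence: 0.25·0.21 = 0.052500
Normalizer over all consistent configurations: 0.53·0.79 + 0.25·0.21 = 0.471200
Posterior = 0.052500 / 0.471200 ≈ 0.111

P(strong preparation | ¬high score, easy paper) ≈ 0.111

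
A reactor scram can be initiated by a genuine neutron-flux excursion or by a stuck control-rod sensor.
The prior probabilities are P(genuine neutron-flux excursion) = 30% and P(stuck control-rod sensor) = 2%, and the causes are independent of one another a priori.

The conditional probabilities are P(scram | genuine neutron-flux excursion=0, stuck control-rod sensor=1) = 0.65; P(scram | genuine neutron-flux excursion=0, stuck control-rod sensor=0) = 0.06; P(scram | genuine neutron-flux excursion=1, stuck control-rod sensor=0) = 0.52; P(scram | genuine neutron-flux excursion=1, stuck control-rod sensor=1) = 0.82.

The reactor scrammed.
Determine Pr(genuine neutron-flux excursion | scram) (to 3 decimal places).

Pr(genuine neutron-flux excursion | scram) ≈ 0.758

By total probability over the 4 (genuine neutron-flux excursion, stuck control-rod sensor) configurations:
  P(scram) = 0.06*0.7*0.98 + 0.65*0.7*0.02 + 0.52*0.3*0.98 + 0.82*0.3*0.02
        = 0.041160 + 0.009100 + 0.152880 + 0.004920 = 0.208060
The terms with genuine neutron-flux excursion present sum to 0.157800, so
  P(genuine neutron-flux excursion | scram) = 0.157800 / 0.208060 ≈ 0.758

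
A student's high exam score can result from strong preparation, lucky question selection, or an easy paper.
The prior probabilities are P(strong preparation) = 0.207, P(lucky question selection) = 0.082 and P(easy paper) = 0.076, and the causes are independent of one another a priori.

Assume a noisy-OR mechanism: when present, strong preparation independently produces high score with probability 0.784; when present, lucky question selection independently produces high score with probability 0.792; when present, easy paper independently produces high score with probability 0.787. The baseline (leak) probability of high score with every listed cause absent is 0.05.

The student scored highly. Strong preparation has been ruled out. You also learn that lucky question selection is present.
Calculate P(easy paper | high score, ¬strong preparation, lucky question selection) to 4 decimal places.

Under noisy-OR, P(high score | causes) = 1 − (1−0.05)·∏(1−qᵢ) over the active causes.
Sum P(high score|·) weighted by the priors over both values of easy paper:
  P(high score | ¬strong preparation, lucky question selection) = 0.8024*0.924 + 0.957911*0.076
        = 0.741418 + 0.072801 = 0.814219
Keeping only the easy paper-present terms gives 0.072801, so
  P(easy paper | high score, ¬strong preparation, lucky question selection) = 0.072801 / 0.814219 ≈ 0.0894

P(easy paper | high score, ¬strong preparation, lucky question selection) ≈ 0.0894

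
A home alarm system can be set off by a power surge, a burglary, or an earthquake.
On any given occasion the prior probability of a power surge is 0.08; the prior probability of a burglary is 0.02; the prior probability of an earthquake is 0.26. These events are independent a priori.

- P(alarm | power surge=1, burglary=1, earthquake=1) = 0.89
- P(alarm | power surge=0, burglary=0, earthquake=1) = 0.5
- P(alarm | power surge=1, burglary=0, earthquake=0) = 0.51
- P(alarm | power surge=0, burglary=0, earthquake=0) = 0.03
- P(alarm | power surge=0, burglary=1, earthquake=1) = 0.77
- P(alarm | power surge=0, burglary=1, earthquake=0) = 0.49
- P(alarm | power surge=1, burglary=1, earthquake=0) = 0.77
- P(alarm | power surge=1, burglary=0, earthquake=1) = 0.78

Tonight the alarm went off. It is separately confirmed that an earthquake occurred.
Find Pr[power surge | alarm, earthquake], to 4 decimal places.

Pr[power surge | alarm, earthquake] ≈ 0.1186

P(alarm | earthquake) = 0.5*0.92*0.98 + 0.77*0.92*0.02 + 0.78*0.08*0.98 + 0.89*0.08*0.02 = 0.450800 + 0.014168 + 0.061152 + 0.001424 = 0.527544
Restricting to configurations with power surge present: 0.061152 + 0.001424 = 0.062576.
Hence the posterior is 0.062576/0.527544 ≈ 0.1186.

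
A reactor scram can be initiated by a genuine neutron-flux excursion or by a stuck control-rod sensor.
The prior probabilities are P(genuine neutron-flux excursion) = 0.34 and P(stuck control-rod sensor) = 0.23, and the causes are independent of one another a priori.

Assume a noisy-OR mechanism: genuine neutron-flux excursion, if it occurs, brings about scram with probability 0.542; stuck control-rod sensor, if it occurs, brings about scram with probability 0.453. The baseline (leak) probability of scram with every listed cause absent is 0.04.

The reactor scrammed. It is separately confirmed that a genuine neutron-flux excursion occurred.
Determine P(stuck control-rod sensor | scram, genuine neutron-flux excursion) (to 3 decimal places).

Under noisy-OR, P(scram | causes) = 1 − (1−0.04)·∏(1−qᵢ) over the active causes.
Numerator (weight on configurations with stuck control-rod sensor): 0.759495·0.23 = 0.174684
Normalizer over all consistent configurations: 0.56032·0.77 + 0.759495·0.23 = 0.606130
P(stuck control-rod sensor | scram, genuine neutron-flux excursion) = 0.174684/0.606130 ≈ 0.288

P(stuck control-rod sensor | scram, genuine neutron-flux excursion) ≈ 0.288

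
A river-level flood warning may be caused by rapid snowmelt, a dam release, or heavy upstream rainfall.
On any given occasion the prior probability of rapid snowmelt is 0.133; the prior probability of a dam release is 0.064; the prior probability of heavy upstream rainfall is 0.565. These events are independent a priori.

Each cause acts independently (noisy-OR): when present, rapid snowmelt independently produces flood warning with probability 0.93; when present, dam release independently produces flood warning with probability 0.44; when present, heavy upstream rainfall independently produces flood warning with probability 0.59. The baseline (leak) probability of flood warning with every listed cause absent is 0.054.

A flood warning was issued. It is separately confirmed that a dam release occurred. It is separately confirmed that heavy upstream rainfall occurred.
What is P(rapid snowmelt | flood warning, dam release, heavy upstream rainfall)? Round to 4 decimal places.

Under noisy-OR, P(flood warning | causes) = 1 − (1−0.054)·∏(1−qᵢ) over the active causes.
Enumerate both values of rapid snowmelt and weight by the priors:
  P(flood warning | dam release, heavy upstream rainfall) = 0.782798·0.867 + 0.984796·0.133
        = 0.678686 + 0.130978 = 0.809664
Configurations with rapid snowmelt contribute 0.130978, so
  P(rapid snowmelt | flood warning, dam release, heavy upstream rainfall) = 0.130978 / 0.809664 ≈ 0.1618

P(rapid snowmelt | flood warning, dam release, heavy upstream rainfall) ≈ 0.1618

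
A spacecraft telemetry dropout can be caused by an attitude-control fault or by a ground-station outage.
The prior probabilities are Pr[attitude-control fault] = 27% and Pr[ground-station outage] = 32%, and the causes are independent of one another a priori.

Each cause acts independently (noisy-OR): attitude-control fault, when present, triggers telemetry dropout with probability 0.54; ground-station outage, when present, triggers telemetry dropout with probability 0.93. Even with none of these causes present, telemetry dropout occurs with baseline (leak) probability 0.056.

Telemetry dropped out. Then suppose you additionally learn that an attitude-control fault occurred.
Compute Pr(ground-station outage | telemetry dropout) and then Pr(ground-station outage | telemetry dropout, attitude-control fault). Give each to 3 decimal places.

Under noisy-OR, P(telemetry dropout | causes) = 1 − (1−0.056)·∏(1−qᵢ) over the active causes.
Weight on ground-station outage=true, given the evidence: 0.218164 + 0.083774 = 0.301938
Denominator P(telemetry dropout): 0.056·0.73·0.68 + 0.93392·0.73·0.32 + 0.56576·0.27·0.68 + 0.969603·0.27·0.32 = 0.433610
Posterior = 0.301938 / 0.433610 ≈ 0.696

With the extra evidence:
P(telemetry dropout | attitude-control fault) = 0.56576·0.68 + 0.969603·0.32 = 0.384717 + 0.310273 = 0.694990
The ground-station outage-present share is 0.969603·0.32 = 0.310273.
Hence the posterior is 0.310273/0.694990 ≈ 0.446.
Conditioning on attitude-control fault lowers the posterior on ground-station outage: the classic explaining-away effect in a common-effect structure.

Pr(ground-station outage | telemetry dropout) ≈ 0.696; Pr(ground-station outage | telemetry dropout, attitude-control fault) ≈ 0.446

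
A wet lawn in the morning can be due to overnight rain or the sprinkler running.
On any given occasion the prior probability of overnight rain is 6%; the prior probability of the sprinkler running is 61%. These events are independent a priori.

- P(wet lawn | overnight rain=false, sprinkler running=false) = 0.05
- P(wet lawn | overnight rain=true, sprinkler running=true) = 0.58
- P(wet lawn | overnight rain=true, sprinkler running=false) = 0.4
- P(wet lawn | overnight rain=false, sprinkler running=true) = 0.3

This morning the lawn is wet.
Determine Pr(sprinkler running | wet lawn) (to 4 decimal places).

Pr(sprinkler running | wet lawn) ≈ 0.8747

P(wet lawn) = 0.05*0.94*0.39 + 0.3*0.94*0.61 + 0.4*0.06*0.39 + 0.58*0.06*0.61 = 0.018330 + 0.172020 + 0.009360 + 0.021228 = 0.220938
The sprinkler running-present share is 0.172020 + 0.021228 = 0.193248.
Hence the posterior is 0.193248/0.220938 ≈ 0.8747.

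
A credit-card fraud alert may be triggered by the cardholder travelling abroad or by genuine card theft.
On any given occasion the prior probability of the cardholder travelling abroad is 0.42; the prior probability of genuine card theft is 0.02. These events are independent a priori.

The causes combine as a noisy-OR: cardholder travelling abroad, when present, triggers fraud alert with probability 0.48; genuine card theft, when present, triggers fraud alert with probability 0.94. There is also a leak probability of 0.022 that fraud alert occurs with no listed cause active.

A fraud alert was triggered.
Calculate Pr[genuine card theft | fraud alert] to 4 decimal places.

Under noisy-OR, P(fraud alert | causes) = 1 − (1−0.022)·∏(1−qᵢ) over the active causes.
P(fraud alert) = 0.022×0.58×0.98 + 0.94132×0.58×0.02 + 0.49144×0.42×0.98 + 0.969486×0.42×0.02 = 0.012505 + 0.010919 + 0.202277 + 0.008144 = 0.233845
Of this, 0.019063 comes from 0.010919 + 0.008144 (the genuine card theft=true cases).
Hence the posterior is 0.019063/0.233845 ≈ 0.0815.

Pr[genuine card theft | fraud alert] ≈ 0.0815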